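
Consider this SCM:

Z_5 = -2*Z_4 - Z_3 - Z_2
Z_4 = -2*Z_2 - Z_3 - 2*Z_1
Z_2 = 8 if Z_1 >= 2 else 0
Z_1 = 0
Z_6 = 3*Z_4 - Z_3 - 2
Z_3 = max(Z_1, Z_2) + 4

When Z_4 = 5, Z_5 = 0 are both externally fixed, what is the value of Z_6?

The joint intervention fixes Z_4 = 5, Z_5 = 0, removing each variable's own equation.
Z_2 = 8 if Z_1 >= 2 else 0  [with Z_1=0]  = 0
Z_3 = max(Z_1, Z_2) + 4  [with Z_1=0, Z_2=0]  = 4
Z_6 = 3*Z_4 - Z_3 - 2  [with Z_4=5, Z_3=4]  = 9

9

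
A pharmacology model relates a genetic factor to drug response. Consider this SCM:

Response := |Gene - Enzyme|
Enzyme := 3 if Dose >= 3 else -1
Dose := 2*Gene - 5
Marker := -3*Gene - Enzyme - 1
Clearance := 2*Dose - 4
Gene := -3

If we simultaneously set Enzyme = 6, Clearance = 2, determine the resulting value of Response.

9

The joint intervention fixes Enzyme = 6, Clearance = 2, removing each variable's own equation.
Response = |Gene - Enzyme|  [with Gene=-3, Enzyme=6]  = 9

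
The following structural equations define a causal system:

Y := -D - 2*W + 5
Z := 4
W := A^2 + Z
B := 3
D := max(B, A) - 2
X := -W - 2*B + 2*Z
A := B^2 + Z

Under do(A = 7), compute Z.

Under do(A=7), the mechanism A := B^2 + Z is discarded; A is fixed at 7.
Since Z is not a descendant of the intervened variable, it is unaffected.

4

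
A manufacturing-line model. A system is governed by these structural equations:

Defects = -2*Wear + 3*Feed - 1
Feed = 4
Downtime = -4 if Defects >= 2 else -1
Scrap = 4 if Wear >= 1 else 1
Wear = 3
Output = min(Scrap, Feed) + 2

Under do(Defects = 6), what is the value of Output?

6

do(Defects=6) replaces the equation Defects = -2*Wear + 3*Feed - 1 with the constant Defects = 6.
Output is not downstream of the intervention, so its value is determined by the original equations.
Scrap = 4 if Wear >= 1 else 1  [with Wear=3]  = 4
Output = min(Scrap, Feed) + 2  [with Scrap=4, Feed=4]  = 6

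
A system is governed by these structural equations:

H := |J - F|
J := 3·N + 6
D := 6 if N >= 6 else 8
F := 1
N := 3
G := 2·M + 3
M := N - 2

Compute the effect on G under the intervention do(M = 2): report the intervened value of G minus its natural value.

2

The intervention breaks the incoming arrows to M: M := N - 2 no longer applies, and M = 2.
G = 2·M + 3  [with M=2]  = 7
Without intervention: M = N - 2  [with N=3]  = 1; G = 2·M + 3  [with M=1]  = 5.
Change = 7 − 5 = 2.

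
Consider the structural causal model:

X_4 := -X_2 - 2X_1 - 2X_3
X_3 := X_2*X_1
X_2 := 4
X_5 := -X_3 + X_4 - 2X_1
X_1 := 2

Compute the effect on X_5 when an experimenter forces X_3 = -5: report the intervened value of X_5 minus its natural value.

39

do(X_3=-5) replaces the equation X_3 := X_2*X_1 with the constant X_3 = -5.
X_4 = -X_2 - 2X_1 - 2X_3  [with X_2=4, X_1=2, X_3=-5]  = 2
X_5 = -X_3 + X_4 - 2X_1  [with X_3=-5, X_4=2, X_1=2]  = 3
Without intervention: X_3 = X_2*X_1  [with X_2=4, X_1=2]  = 8; X_4 = -X_2 - 2X_1 - 2X_3  [with X_2=4, X_1=2, X_3=8]  = -24; X_5 = -X_3 + X_4 - 2X_1  [with X_3=8, X_4=-24, X_1=2]  = -36.
Change = 3 − (-36) = 39.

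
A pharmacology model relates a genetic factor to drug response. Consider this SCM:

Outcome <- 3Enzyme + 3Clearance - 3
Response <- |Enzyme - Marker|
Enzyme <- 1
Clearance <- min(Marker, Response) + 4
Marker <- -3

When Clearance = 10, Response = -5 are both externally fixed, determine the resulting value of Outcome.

The joint intervention fixes Clearance = 10, Response = -5, removing each variable's own equation.
Outcome = 3Enzyme + 3Clearance - 3  [with Enzyme=1, Clearance=10]  = 30

30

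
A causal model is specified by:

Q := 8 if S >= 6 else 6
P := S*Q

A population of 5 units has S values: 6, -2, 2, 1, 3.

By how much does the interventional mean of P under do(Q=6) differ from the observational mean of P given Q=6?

Under do(Q=6), Q's equation is replaced by Q=6 for every unit. Per-unit P: 36, -12, 12, 6, 18. Mean = 12.
Conditioning on Q=6 selects the 4 unit(s) with S ∈ {-2, 2, 1, 3}. Their P values: -12, 12, 6, 18. Mean = 6.
Difference = 12 − 6 = 6.

6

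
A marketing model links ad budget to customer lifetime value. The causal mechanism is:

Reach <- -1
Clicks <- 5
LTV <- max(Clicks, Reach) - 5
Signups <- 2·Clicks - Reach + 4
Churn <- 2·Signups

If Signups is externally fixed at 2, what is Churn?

The intervention breaks the incoming arrows to Signups: Signups <- 2·Clicks - Reach + 4 no longer applies, and Signups = 2.
Churn = 2·Signups  [with Signups=2]  = 4

4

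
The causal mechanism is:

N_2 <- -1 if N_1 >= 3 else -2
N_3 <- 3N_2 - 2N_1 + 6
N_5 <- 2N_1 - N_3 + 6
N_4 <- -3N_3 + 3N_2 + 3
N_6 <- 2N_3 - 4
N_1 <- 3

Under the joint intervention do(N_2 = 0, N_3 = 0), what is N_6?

Under do(N_2 = 0, N_3 = 0), each intervened variable's structural equation is replaced by its fixed value.
N_6 = 2N_3 - 4  [with N_3=0]  = -4

-4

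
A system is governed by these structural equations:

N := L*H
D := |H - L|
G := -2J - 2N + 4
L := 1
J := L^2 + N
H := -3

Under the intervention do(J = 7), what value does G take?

-4

The intervention breaks the incoming arrows to J: J := L^2 + N no longer applies, and J = 7.
N = L*H  [with L=1, H=-3]  = -3
G = -2J - 2N + 4  [with J=7, N=-3]  = -4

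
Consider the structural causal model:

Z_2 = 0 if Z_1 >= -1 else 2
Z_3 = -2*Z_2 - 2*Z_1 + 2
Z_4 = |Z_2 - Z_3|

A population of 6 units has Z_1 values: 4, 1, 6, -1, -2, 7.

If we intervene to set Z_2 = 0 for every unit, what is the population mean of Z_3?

Under do(Z_2=0), Z_2's equation is replaced by Z_2=0 for every unit. Per-unit Z_3: -6, 0, -10, 4, 6, -12. Mean = -3.

-3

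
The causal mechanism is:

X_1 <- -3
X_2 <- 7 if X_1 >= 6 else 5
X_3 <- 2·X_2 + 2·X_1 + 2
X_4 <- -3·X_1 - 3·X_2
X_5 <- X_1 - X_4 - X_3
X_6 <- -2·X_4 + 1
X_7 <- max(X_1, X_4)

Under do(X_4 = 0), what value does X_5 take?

Intervening sets X_4 = 0 and removes its equation (X_4 <- -3·X_1 - 3·X_2).
X_2 = 7 if X_1 >= 6 else 5  [with X_1=-3]  = 5
X_3 = 2·X_2 + 2·X_1 + 2  [with X_2=5, X_1=-3]  = 6
X_5 = X_1 - X_4 - X_3  [with X_1=-3, X_4=0, X_3=6]  = -9

-9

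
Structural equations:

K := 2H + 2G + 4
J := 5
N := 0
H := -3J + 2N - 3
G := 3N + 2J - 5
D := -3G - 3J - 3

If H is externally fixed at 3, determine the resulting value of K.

20

The intervention breaks the incoming arrows to H: H := -3J + 2N - 3 no longer applies, and H = 3.
G = 3N + 2J - 5  [with N=0, J=5]  = 5
K = 2H + 2G + 4  [with H=3, G=5]  = 20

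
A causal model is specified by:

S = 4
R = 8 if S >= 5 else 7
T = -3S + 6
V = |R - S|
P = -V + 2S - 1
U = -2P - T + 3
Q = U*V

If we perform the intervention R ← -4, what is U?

11

Under do(R=-4), the mechanism R = 8 if S >= 5 else 7 is discarded; R is fixed at -4.
T = -3S + 6  [with S=4]  = -6
V = |R - S|  [with R=-4, S=4]  = 8
P = -V + 2S - 1  [with V=8, S=4]  = -1
U = -2P - T + 3  [with P=-1, T=-6]  = 11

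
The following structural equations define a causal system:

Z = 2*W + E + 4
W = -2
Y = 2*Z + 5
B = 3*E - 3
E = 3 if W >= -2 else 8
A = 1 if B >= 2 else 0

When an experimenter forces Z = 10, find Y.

The intervention breaks the incoming arrows to Z: Z = 2*W + E + 4 no longer applies, and Z = 10.
Y = 2*Z + 5  [with Z=10]  = 25

25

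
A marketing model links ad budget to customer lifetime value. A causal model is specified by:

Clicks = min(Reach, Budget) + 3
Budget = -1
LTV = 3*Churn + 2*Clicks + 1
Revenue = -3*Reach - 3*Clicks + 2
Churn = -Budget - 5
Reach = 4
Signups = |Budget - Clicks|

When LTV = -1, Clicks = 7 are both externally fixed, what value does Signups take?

8

The joint intervention fixes LTV = -1, Clicks = 7, removing each variable's own equation.
Signups = |Budget - Clicks|  [with Budget=-1, Clicks=7]  = 8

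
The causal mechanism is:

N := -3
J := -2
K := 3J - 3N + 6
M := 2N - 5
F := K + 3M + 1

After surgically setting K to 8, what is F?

do(K=8) replaces the equation K := 3J - 3N + 6 with the constant K = 8.
M = 2N - 5  [with N=-3]  = -11
F = K + 3M + 1  [with K=8, M=-11]  = -24

-24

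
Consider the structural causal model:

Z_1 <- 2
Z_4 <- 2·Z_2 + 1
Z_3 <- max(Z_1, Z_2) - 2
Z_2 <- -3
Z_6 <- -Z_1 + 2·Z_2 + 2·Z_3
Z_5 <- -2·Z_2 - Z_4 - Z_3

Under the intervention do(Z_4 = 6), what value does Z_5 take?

Intervening sets Z_4 = 6 and removes its equation (Z_4 <- 2·Z_2 + 1).
Z_3 = max(Z_1, Z_2) - 2  [with Z_1=2, Z_2=-3]  = 0
Z_5 = -2·Z_2 - Z_4 - Z_3  [with Z_2=-3, Z_4=6, Z_3=0]  = 0

0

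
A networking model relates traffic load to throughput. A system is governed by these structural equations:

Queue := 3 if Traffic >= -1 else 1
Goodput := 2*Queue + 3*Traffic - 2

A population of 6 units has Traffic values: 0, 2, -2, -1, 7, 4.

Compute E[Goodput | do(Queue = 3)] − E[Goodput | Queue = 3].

Every unit gets Queue=3 under the intervention. Goodput values become 4, 10, -2, 1, 25, 16; E[Goodput|do(Queue=3)] = 9.
E[Goodput|Queue=3] averages over only the 5 units with Queue=3 (Traffic = 0, 2, -1, 7, 4): Goodput = 4, 10, 1, 25, 16, mean 11.2.
Difference = 9 − 11.2 = -2.2.

-2.2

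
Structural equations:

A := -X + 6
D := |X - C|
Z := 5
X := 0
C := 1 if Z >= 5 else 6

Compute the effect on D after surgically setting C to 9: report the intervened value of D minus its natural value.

Intervening sets C = 9 and removes its equation (C := 1 if Z >= 5 else 6).
D = |X - C|  [with X=0, C=9]  = 9
Without intervention: C = 1 if Z >= 5 else 6  [with Z=5]  = 1; D = |X - C|  [with X=0, C=1]  = 1.
Change = 9 − 1 = 8.

8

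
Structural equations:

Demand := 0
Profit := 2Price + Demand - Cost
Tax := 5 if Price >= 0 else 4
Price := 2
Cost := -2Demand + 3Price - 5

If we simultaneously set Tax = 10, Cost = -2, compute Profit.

The joint intervention fixes Tax = 10, Cost = -2, removing each variable's own equation.
Profit = 2Price + Demand - Cost  [with Price=2, Demand=0, Cost=-2]  = 6

6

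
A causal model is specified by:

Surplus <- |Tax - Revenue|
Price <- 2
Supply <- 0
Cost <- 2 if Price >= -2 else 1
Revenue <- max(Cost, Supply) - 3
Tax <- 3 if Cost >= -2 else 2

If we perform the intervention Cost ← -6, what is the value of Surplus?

5

The intervention breaks the incoming arrows to Cost: Cost <- 2 if Price >= -2 else 1 no longer applies, and Cost = -6.
Revenue = max(Cost, Supply) - 3  [with Cost=-6, Supply=0]  = -3
Tax = 3 if Cost >= -2 else 2  [with Cost=-6]  = 2
Surplus = |Tax - Revenue|  [with Tax=2, Revenue=-3]  = 5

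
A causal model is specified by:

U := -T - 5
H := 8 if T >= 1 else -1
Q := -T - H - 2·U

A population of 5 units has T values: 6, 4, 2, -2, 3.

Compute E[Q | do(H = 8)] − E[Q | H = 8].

Under do(H=8), H's equation is replaced by H=8 for every unit. Per-unit Q: 8, 6, 4, 0, 5. Mean = 4.6.
Observing H=8 restricts to units where H's equation naturally yields 8: T ∈ {6, 4, 2, 3}. In that subpopulation Q = 8, 6, 4, 5, mean 5.75.
Difference = 4.6 − 5.75 = -1.15.

-1.15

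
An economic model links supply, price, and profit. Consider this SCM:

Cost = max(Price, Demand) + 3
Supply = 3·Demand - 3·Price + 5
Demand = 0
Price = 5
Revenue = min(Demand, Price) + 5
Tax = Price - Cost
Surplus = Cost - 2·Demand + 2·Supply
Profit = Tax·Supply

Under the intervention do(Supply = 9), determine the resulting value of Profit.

-27

The intervention breaks the incoming arrows to Supply: Supply = 3·Demand - 3·Price + 5 no longer applies, and Supply = 9.
Cost = max(Price, Demand) + 3  [with Price=5, Demand=0]  = 8
Tax = Price - Cost  [with Price=5, Cost=8]  = -3
Profit = Tax·Supply  [with Tax=-3, Supply=9]  = -27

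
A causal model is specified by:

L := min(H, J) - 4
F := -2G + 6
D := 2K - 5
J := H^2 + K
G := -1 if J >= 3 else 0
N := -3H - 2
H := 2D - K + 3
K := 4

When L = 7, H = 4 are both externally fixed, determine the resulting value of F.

Setting L = 7, H = 4 by intervention discards those variables' equations.
J = H^2 + K  [with H=4, K=4]  = 20
G = -1 if J >= 3 else 0  [with J=20]  = -1
F = -2G + 6  [with G=-1]  = 8

8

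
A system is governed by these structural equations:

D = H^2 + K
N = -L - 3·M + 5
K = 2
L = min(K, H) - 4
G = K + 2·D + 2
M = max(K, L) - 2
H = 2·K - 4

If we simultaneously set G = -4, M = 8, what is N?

Setting G = -4, M = 8 by intervention discards those variables' equations.
H = 2·K - 4  [with K=2]  = 0
L = min(K, H) - 4  [with K=2, H=0]  = -4
N = -L - 3·M + 5  [with L=-4, M=8]  = -15

-15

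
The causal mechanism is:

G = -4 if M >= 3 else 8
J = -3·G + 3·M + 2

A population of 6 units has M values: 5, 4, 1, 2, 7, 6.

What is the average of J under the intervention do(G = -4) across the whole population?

26.5

do(G=-4) breaks G's dependence on M. With G=-4 fixed, J across the units is 29, 26, 17, 20, 35, 32, mean 26.5.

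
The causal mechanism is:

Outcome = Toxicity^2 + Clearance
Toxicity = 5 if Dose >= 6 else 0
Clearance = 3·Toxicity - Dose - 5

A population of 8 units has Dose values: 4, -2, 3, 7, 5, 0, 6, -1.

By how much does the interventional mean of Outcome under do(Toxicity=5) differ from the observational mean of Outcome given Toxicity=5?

The intervention sets Toxicity=5 in all 8 units regardless of Dose. Recomputing Outcome per unit gives 31, 37, 32, 28, 30, 35, 29, 36; average 32.25.
E[Outcome|Toxicity=5] averages over only the 2 units with Toxicity=5 (Dose = 7, 6): Outcome = 28, 29, mean 28.5.
Difference = 32.25 − 28.5 = 3.75.

3.75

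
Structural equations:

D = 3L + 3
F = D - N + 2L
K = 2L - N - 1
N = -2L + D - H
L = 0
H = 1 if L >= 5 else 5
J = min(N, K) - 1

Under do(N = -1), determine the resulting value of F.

4

Under do(N=-1), the mechanism N = -2L + D - H is discarded; N is fixed at -1.
D = 3L + 3  [with L=0]  = 3
F = D - N + 2L  [with D=3, N=-1, L=0]  = 4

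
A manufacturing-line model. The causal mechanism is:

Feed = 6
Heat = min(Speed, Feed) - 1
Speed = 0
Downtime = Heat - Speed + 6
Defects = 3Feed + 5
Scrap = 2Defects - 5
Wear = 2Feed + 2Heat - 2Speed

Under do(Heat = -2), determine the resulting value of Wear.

8

The intervention breaks the incoming arrows to Heat: Heat = min(Speed, Feed) - 1 no longer applies, and Heat = -2.
Wear = 2Feed + 2Heat - 2Speed  [with Feed=6, Heat=-2, Speed=0]  = 8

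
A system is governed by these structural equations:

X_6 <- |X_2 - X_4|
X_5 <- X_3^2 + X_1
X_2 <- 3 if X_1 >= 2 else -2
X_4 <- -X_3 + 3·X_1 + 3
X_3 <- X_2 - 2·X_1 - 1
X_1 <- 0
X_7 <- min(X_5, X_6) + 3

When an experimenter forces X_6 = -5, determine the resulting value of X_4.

6

do(X_6=-5) replaces the equation X_6 <- |X_2 - X_4| with the constant X_6 = -5.
No directed path runs from X_6 to X_4, so X_4 keeps its natural value.
X_2 = 3 if X_1 >= 2 else -2  [with X_1=0]  = -2
X_3 = X_2 - 2·X_1 - 1  [with X_2=-2, X_1=0]  = -3
X_4 = -X_3 + 3·X_1 + 3  [with X_3=-3, X_1=0]  = 6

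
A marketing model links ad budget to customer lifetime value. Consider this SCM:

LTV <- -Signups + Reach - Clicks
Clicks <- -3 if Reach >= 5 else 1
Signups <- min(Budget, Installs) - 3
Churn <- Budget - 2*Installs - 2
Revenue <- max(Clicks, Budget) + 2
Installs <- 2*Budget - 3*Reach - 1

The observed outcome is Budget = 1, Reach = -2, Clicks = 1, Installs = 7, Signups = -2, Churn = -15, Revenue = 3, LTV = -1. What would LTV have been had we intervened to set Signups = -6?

3

do(Signups=-6) replaces the equation Signups <- min(Budget, Installs) - 3 with the constant Signups = -6.
Clicks = -3 if Reach >= 5 else 1  [with Reach=-2]  = 1
LTV = -Signups + Reach - Clicks  [with Signups=-6, Reach=-2, Clicks=1]  = 3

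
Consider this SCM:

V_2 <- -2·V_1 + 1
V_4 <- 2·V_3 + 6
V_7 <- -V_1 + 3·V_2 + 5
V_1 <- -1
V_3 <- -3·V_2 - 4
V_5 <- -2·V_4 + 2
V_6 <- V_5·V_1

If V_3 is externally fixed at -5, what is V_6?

The intervention breaks the incoming arrows to V_3: V_3 <- -3·V_2 - 4 no longer applies, and V_3 = -5.
V_4 = 2·V_3 + 6  [with V_3=-5]  = -4
V_5 = -2·V_4 + 2  [with V_4=-4]  = 10
V_6 = V_5·V_1  [with V_5=10, V_1=-1]  = -10

-10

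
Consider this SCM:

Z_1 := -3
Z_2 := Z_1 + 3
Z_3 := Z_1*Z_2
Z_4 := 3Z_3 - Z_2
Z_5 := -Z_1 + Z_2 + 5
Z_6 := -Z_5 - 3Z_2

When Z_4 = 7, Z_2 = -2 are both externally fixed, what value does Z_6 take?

0

The joint intervention fixes Z_4 = 7, Z_2 = -2, removing each variable's own equation.
Z_5 = -Z_1 + Z_2 + 5  [with Z_1=-3, Z_2=-2]  = 6
Z_6 = -Z_5 - 3Z_2  [with Z_5=6, Z_2=-2]  = 0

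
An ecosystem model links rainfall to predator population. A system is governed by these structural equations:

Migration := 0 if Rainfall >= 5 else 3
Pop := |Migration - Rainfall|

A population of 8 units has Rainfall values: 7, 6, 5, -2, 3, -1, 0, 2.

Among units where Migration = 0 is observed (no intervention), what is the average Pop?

6

Conditioning on Migration=0 selects the 3 unit(s) with Rainfall ∈ {7, 6, 5}. Their Pop values: 7, 6, 5. Mean = 6.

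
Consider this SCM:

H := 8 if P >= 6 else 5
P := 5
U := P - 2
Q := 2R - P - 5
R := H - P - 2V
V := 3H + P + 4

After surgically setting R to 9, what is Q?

Intervening sets R = 9 and removes its equation (R := H - P - 2V).
Q = 2R - P - 5  [with R=9, P=5]  = 8

8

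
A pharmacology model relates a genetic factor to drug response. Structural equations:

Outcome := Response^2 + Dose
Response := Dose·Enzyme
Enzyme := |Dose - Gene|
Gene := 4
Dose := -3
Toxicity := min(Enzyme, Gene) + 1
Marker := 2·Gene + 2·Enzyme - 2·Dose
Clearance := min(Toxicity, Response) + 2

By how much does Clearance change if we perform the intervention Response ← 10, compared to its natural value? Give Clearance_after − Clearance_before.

26

Under do(Response=10), the mechanism Response := Dose·Enzyme is discarded; Response is fixed at 10.
Enzyme = |Dose - Gene|  [with Dose=-3, Gene=4]  = 7
Toxicity = min(Enzyme, Gene) + 1  [with Enzyme=7, Gene=4]  = 5
Clearance = min(Toxicity, Response) + 2  [with Toxicity=5, Response=10]  = 7
Without intervention: Enzyme = |Dose - Gene|  [with Dose=-3, Gene=4]  = 7; Response = Dose·Enzyme  [with Dose=-3, Enzyme=7]  = -21; Toxicity = min(Enzyme, Gene) + 1  [with Enzyme=7, Gene=4]  = 5; Clearance = min(Toxicity, Response) + 2  [with Toxicity=5, Response=-21]  = -19.
Change = 7 − (-19) = 26.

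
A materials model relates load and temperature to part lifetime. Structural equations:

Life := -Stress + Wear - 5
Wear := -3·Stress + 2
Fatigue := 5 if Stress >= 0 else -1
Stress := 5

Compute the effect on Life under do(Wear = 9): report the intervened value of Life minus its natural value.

22

Under do(Wear=9), the mechanism Wear := -3·Stress + 2 is discarded; Wear is fixed at 9.
Life = -Stress + Wear - 5  [with Stress=5, Wear=9]  = -1
Without intervention: Wear = -3·Stress + 2  [with Stress=5]  = -13; Life = -Stress + Wear - 5  [with Stress=5, Wear=-13]  = -23.
Change = -1 − (-23) = 22.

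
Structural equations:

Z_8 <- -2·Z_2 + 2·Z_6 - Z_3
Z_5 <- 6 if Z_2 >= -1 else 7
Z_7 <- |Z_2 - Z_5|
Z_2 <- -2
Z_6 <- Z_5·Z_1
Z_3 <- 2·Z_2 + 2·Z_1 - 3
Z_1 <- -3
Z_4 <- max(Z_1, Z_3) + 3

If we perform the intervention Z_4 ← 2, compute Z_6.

-21

Under do(Z_4=2), the mechanism Z_4 <- max(Z_1, Z_3) + 3 is discarded; Z_4 is fixed at 2.
Since Z_6 is not a descendant of the intervened variable, it is unaffected.
Z_5 = 6 if Z_2 >= -1 else 7  [with Z_2=-2]  = 7
Z_6 = Z_5·Z_1  [with Z_5=7, Z_1=-3]  = -21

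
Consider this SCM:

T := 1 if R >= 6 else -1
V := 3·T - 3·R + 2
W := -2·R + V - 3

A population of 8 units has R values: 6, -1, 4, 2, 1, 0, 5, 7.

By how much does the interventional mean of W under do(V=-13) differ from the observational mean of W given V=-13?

4

Under do(V=-13), V's equation is replaced by V=-13 for every unit. Per-unit W: -28, -14, -24, -20, -18, -16, -26, -30. Mean = -22.
Observing V=-13 restricts to units where V's equation naturally yields -13: R ∈ {6, 4}. In that subpopulation W = -28, -24, mean -26.
Difference = -22 − (-26) = 4.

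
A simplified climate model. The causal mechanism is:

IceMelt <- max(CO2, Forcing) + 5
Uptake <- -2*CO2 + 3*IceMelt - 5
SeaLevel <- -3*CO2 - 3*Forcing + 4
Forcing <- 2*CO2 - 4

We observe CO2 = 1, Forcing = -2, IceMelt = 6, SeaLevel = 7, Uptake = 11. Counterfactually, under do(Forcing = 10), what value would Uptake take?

38

do(Forcing=10) replaces the equation Forcing <- 2*CO2 - 4 with the constant Forcing = 10.
IceMelt = max(CO2, Forcing) + 5  [with CO2=1, Forcing=10]  = 15
Uptake = -2*CO2 + 3*IceMelt - 5  [with CO2=1, IceMelt=15]  = 38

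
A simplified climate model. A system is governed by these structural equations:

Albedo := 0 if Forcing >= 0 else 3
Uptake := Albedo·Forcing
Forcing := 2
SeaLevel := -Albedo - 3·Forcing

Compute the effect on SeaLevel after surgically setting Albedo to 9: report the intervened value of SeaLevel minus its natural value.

The intervention breaks the incoming arrows to Albedo: Albedo := 0 if Forcing >= 0 else 3 no longer applies, and Albedo = 9.
SeaLevel = -Albedo - 3·Forcing  [with Albedo=9, Forcing=2]  = -15
Without intervention: Albedo = 0 if Forcing >= 0 else 3  [with Forcing=2]  = 0; SeaLevel = -Albedo - 3·Forcing  [with Albedo=0, Forcing=2]  = -6.
Change = -15 − (-6) = -9.

-9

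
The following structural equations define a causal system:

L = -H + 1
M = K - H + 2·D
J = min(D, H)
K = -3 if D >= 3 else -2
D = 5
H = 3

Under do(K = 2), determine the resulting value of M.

9

Intervening sets K = 2 and removes its equation (K = -3 if D >= 3 else -2).
M = K - H + 2·D  [with K=2, H=3, D=5]  = 9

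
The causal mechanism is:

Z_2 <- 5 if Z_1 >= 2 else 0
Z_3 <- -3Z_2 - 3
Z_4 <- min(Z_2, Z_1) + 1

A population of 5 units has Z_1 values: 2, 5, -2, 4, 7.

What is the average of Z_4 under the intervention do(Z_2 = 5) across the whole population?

do(Z_2=5) breaks Z_2's dependence on Z_1. With Z_2=5 fixed, Z_4 across the units is 3, 6, -1, 5, 6, mean 3.8.

3.8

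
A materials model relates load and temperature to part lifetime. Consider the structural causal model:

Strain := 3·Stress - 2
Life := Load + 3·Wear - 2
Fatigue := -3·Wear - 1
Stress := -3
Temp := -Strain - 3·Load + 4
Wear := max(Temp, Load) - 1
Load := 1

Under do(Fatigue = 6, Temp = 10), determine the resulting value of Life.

Under do(Fatigue = 6, Temp = 10), each intervened variable's structural equation is replaced by its fixed value.
Wear = max(Temp, Load) - 1  [with Temp=10, Load=1]  = 9
Life = Load + 3·Wear - 2  [with Load=1, Wear=9]  = 26

26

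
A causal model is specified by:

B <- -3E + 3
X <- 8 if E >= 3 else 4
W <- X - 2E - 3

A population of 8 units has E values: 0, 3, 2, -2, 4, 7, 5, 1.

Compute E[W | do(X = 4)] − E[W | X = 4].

Every unit gets X=4 under the intervention. W values become 1, -5, -3, 5, -7, -13, -9, -1; E[W|do(X=4)] = -4.
E[W|X=4] averages over only the 4 units with X=4 (E = 0, 2, -2, 1): W = 1, -3, 5, -1, mean 0.5.
Difference = -4 − 0.5 = -4.5.

-4.5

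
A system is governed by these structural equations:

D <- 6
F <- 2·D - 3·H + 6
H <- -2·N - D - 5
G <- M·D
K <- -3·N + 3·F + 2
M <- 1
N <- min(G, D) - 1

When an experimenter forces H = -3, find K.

68

Under do(H=-3), the mechanism H <- -2·N - D - 5 is discarded; H is fixed at -3.
G = M·D  [with M=1, D=6]  = 6
N = min(G, D) - 1  [with G=6, D=6]  = 5
F = 2·D - 3·H + 6  [with D=6, H=-3]  = 27
K = -3·N + 3·F + 2  [with N=5, F=27]  = 68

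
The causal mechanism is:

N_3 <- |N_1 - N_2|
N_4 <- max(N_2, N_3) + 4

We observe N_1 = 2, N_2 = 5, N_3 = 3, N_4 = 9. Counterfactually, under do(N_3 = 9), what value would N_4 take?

13

The intervention breaks the incoming arrows to N_3: N_3 <- |N_1 - N_2| no longer applies, and N_3 = 9.
N_4 = max(N_2, N_3) + 4  [with N_2=5, N_3=9]  = 13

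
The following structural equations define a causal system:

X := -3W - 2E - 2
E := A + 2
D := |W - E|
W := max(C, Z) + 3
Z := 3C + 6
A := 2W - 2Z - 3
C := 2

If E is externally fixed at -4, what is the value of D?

19

The intervention breaks the incoming arrows to E: E := A + 2 no longer applies, and E = -4.
Z = 3C + 6  [with C=2]  = 12
W = max(C, Z) + 3  [with C=2, Z=12]  = 15
D = |W - E|  [with W=15, E=-4]  = 19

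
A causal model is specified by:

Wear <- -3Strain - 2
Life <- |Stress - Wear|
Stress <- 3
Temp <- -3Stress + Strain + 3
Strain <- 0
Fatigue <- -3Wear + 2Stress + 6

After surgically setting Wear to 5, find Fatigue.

Intervening sets Wear = 5 and removes its equation (Wear <- -3Strain - 2).
Fatigue = -3Wear + 2Stress + 6  [with Wear=5, Stress=3]  = -3

-3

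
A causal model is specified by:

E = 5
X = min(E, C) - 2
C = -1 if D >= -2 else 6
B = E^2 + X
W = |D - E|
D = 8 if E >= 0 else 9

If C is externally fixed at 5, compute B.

28

Under do(C=5), the mechanism C = -1 if D >= -2 else 6 is discarded; C is fixed at 5.
X = min(E, C) - 2  [with E=5, C=5]  = 3
B = E^2 + X  [with E=5, X=3]  = 28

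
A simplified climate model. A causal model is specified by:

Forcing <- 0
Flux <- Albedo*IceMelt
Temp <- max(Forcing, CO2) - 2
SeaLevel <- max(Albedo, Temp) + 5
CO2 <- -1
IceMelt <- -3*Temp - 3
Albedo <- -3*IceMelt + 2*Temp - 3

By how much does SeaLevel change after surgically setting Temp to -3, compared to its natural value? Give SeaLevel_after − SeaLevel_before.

The intervention breaks the incoming arrows to Temp: Temp <- max(Forcing, CO2) - 2 no longer applies, and Temp = -3.
IceMelt = -3*Temp - 3  [with Temp=-3]  = 6
Albedo = -3*IceMelt + 2*Temp - 3  [with IceMelt=6, Temp=-3]  = -27
SeaLevel = max(Albedo, Temp) + 5  [with Albedo=-27, Temp=-3]  = 2
Without intervention: Temp = max(Forcing, CO2) - 2  [with Forcing=0, CO2=-1]  = -2; IceMelt = -3*Temp - 3  [with Temp=-2]  = 3; Albedo = -3*IceMelt + 2*Temp - 3  [with IceMelt=3, Temp=-2]  = -16; SeaLevel = max(Albedo, Temp) + 5  [with Albedo=-16, Temp=-2]  = 3.
Change = 2 − 3 = -1.

-1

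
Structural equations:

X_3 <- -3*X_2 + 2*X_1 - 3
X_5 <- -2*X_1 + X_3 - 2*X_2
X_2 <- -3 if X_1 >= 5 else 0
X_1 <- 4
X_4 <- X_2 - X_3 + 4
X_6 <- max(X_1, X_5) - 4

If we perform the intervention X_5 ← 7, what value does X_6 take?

The intervention breaks the incoming arrows to X_5: X_5 <- -2*X_1 + X_3 - 2*X_2 no longer applies, and X_5 = 7.
X_6 = max(X_1, X_5) - 4  [with X_1=4, X_5=7]  = 3

3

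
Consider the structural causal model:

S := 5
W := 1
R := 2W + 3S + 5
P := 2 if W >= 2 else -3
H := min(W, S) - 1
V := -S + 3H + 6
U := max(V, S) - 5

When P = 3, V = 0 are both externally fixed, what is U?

Setting P = 3, V = 0 by intervention discards those variables' equations.
U = max(V, S) - 5  [with V=0, S=5]  = 0

0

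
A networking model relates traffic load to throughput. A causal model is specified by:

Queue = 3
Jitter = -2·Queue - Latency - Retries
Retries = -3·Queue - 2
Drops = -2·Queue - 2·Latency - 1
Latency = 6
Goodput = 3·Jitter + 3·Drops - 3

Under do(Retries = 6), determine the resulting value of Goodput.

-114

Under do(Retries=6), the mechanism Retries = -3·Queue - 2 is discarded; Retries is fixed at 6.
Drops = -2·Queue - 2·Latency - 1  [with Queue=3, Latency=6]  = -19
Jitter = -2·Queue - Latency - Retries  [with Queue=3, Latency=6, Retries=6]  = -18
Goodput = 3·Jitter + 3·Drops - 3  [with Jitter=-18, Drops=-19]  = -114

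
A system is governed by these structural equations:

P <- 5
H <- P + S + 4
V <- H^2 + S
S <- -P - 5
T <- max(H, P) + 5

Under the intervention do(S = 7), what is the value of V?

Under do(S=7), the mechanism S <- -P - 5 is discarded; S is fixed at 7.
H = P + S + 4  [with P=5, S=7]  = 16
V = H^2 + S  [with H=16, S=7]  = 263

263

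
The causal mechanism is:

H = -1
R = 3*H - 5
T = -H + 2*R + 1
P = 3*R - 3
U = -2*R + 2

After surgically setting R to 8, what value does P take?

Under do(R=8), the mechanism R = 3*H - 5 is discarded; R is fixed at 8.
P = 3*R - 3  [with R=8]  = 21

21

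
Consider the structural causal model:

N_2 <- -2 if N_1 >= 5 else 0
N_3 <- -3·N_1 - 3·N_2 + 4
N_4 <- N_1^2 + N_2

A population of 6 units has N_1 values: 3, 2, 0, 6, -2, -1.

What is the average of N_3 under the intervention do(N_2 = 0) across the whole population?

0

do(N_2=0) breaks N_2's dependence on N_1. With N_2=0 fixed, N_3 across the units is -5, -2, 4, -14, 10, 7, mean 0.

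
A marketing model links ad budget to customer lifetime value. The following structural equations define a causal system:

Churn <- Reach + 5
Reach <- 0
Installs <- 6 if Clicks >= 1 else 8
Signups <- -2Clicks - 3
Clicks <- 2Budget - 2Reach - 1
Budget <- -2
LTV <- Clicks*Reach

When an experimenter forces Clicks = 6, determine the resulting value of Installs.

6

The intervention breaks the incoming arrows to Clicks: Clicks <- 2Budget - 2Reach - 1 no longer applies, and Clicks = 6.
Installs = 6 if Clicks >= 1 else 8  [with Clicks=6]  = 6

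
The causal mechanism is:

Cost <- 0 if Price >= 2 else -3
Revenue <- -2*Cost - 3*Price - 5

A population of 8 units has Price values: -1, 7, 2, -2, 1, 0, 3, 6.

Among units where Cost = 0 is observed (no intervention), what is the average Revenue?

Observing Cost=0 restricts to units where Cost's equation naturally yields 0: Price ∈ {7, 2, 3, 6}. In that subpopulation Revenue = -26, -11, -14, -23, mean -18.5.

-18.5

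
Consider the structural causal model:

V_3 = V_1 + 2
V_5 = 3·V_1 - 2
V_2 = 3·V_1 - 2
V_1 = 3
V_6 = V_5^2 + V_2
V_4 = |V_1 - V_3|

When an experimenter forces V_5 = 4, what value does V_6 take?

The intervention breaks the incoming arrows to V_5: V_5 = 3·V_1 - 2 no longer applies, and V_5 = 4.
V_2 = 3·V_1 - 2  [with V_1=3]  = 7
V_6 = V_5^2 + V_2  [with V_5=4, V_2=7]  = 23

23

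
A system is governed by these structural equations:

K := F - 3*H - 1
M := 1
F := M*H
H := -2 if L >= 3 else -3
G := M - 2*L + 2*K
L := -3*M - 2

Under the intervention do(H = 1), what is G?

The intervention breaks the incoming arrows to H: H := -2 if L >= 3 else -3 no longer applies, and H = 1.
L = -3*M - 2  [with M=1]  = -5
F = M*H  [with M=1, H=1]  = 1
K = F - 3*H - 1  [with F=1, H=1]  = -3
G = M - 2*L + 2*K  [with M=1, L=-5, K=-3]  = 5

5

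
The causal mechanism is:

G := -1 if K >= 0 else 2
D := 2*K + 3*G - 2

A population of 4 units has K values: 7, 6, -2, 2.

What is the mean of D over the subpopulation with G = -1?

5

Observing G=-1 restricts to units where G's equation naturally yields -1: K ∈ {7, 6, 2}. In that subpopulation D = 9, 7, -1, mean 5.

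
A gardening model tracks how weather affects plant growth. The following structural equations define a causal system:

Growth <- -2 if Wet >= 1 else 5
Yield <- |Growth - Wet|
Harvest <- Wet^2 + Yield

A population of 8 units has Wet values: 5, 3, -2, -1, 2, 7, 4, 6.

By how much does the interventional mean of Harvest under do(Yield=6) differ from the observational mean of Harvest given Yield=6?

Every unit gets Yield=6 under the intervention. Harvest values become 31, 15, 10, 7, 10, 55, 22, 42; E[Harvest|do(Yield=6)] = 24.
Observing Yield=6 restricts to units where Yield's equation naturally yields 6: Wet ∈ {-1, 4}. In that subpopulation Harvest = 7, 22, mean 14.5.
Difference = 24 − 14.5 = 9.5.

9.5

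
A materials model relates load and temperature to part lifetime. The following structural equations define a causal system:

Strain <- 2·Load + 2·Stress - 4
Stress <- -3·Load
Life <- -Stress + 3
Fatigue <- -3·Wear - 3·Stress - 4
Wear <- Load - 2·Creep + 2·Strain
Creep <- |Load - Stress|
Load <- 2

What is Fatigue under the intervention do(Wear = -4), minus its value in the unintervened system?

The intervention breaks the incoming arrows to Wear: Wear <- Load - 2·Creep + 2·Strain no longer applies, and Wear = -4.
Stress = -3·Load  [with Load=2]  = -6
Fatigue = -3·Wear - 3·Stress - 4  [with Wear=-4, Stress=-6]  = 26
Without intervention: Stress = -3·Load  [with Load=2]  = -6; Strain = 2·Load + 2·Stress - 4  [with Load=2, Stress=-6]  = -12; Creep = |Load - Stress|  [with Load=2, Stress=-6]  = 8; Wear = Load - 2·Creep + 2·Strain  [with Load=2, Creep=8, Strain=-12]  = -38; Fatigue = -3·Wear - 3·Stress - 4  [with Wear=-38, Stress=-6]  = 128.
Change = 26 − 128 = -102.

-102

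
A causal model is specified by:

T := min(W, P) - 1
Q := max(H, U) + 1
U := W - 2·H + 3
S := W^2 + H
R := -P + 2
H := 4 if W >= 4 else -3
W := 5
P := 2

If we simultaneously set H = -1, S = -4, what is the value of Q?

The joint intervention fixes H = -1, S = -4, removing each variable's own equation.
U = W - 2·H + 3  [with W=5, H=-1]  = 10
Q = max(H, U) + 1  [with H=-1, U=10]  = 11

11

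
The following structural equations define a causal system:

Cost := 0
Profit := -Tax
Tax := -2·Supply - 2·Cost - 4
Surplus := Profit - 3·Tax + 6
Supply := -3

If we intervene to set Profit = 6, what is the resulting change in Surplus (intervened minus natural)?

8

Intervening sets Profit = 6 and removes its equation (Profit := -Tax).
Tax = -2·Supply - 2·Cost - 4  [with Supply=-3, Cost=0]  = 2
Surplus = Profit - 3·Tax + 6  [with Profit=6, Tax=2]  = 6
Without intervention: Tax = -2·Supply - 2·Cost - 4  [with Supply=-3, Cost=0]  = 2; Profit = -Tax  [with Tax=2]  = -2; Surplus = Profit - 3·Tax + 6  [with Profit=-2, Tax=2]  = -2.
Change = 6 − (-2) = 8.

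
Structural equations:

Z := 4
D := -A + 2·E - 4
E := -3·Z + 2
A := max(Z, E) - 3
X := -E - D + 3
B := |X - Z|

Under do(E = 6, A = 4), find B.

11

Under do(E = 6, A = 4), each intervened variable's structural equation is replaced by its fixed value.
D = -A + 2·E - 4  [with A=4, E=6]  = 4
X = -E - D + 3  [with E=6, D=4]  = -7
B = |X - Z|  [with X=-7, Z=4]  = 11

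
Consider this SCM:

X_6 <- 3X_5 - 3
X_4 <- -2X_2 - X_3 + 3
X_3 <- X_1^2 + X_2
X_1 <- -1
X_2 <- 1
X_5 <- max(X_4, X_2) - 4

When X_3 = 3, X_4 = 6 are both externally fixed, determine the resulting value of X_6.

Setting X_3 = 3, X_4 = 6 by intervention discards those variables' equations.
X_5 = max(X_4, X_2) - 4  [with X_4=6, X_2=1]  = 2
X_6 = 3X_5 - 3  [with X_5=2]  = 3

3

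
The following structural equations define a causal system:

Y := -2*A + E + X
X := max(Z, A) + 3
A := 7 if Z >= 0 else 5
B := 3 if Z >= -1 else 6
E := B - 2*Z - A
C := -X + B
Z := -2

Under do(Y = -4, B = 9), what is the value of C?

1

Under do(Y = -4, B = 9), each intervened variable's structural equation is replaced by its fixed value.
A = 7 if Z >= 0 else 5  [with Z=-2]  = 5
X = max(Z, A) + 3  [with Z=-2, A=5]  = 8
C = -X + B  [with X=8, B=9]  = 1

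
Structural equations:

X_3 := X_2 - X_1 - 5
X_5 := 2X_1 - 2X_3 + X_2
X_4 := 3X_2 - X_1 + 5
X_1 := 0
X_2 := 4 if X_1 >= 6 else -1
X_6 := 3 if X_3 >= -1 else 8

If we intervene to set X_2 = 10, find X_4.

35

Under do(X_2=10), the mechanism X_2 := 4 if X_1 >= 6 else -1 is discarded; X_2 is fixed at 10.
X_4 = 3X_2 - X_1 + 5  [with X_2=10, X_1=0]  = 35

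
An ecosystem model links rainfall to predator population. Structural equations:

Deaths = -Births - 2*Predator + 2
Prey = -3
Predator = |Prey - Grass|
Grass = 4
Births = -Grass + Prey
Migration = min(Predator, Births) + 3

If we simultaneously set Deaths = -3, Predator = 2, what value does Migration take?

The joint intervention fixes Deaths = -3, Predator = 2, removing each variable's own equation.
Births = -Grass + Prey  [with Grass=4, Prey=-3]  = -7
Migration = min(Predator, Births) + 3  [with Predator=2, Births=-7]  = -4

-4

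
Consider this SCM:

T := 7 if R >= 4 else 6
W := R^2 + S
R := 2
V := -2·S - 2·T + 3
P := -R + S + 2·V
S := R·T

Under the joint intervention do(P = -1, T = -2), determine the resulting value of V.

15

Setting P = -1, T = -2 by intervention discards those variables' equations.
S = R·T  [with R=2, T=-2]  = -4
V = -2·S - 2·T + 3  [with S=-4, T=-2]  = 15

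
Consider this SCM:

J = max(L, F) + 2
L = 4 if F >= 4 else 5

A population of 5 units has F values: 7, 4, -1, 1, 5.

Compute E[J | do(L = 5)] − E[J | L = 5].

The intervention sets L=5 in all 5 units regardless of F. Recomputing J per unit gives 9, 7, 7, 7, 7; average 7.4.
E[J|L=5] averages over only the 2 units with L=5 (F = -1, 1): J = 7, 7, mean 7.
Difference = 7.4 − 7 = 0.4.

0.4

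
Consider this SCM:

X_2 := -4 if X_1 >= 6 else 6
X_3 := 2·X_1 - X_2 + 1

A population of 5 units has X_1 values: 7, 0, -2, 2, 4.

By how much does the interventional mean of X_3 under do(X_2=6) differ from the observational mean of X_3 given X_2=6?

2.4

The intervention sets X_2=6 in all 5 units regardless of X_1. Recomputing X_3 per unit gives 9, -5, -9, -1, 3; average -0.6.
Conditioning on X_2=6 selects the 4 unit(s) with X_1 ∈ {0, -2, 2, 4}. Their X_3 values: -5, -9, -1, 3. Mean = -3.
Difference = -0.6 − (-3) = 2.4.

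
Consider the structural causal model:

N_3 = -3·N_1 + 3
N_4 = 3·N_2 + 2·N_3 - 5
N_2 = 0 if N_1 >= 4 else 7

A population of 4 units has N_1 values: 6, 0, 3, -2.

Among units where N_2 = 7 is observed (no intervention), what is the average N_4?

20

Observing N_2=7 restricts to units where N_2's equation naturally yields 7: N_1 ∈ {0, 3, -2}. In that subpopulation N_4 = 22, 4, 34, mean 20.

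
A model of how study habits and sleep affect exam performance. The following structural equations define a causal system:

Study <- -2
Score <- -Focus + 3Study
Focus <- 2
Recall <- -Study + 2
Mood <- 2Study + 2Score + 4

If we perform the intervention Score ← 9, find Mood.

18

The intervention breaks the incoming arrows to Score: Score <- -Focus + 3Study no longer applies, and Score = 9.
Mood = 2Study + 2Score + 4  [with Study=-2, Score=9]  = 18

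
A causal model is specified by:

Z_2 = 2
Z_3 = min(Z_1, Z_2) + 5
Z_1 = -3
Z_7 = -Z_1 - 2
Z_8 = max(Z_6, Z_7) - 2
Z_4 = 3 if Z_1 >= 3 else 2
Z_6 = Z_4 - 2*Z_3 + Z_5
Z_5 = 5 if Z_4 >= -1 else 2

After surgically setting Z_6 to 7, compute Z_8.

5

Intervening sets Z_6 = 7 and removes its equation (Z_6 = Z_4 - 2*Z_3 + Z_5).
Z_7 = -Z_1 - 2  [with Z_1=-3]  = 1
Z_8 = max(Z_6, Z_7) - 2  [with Z_6=7, Z_7=1]  = 5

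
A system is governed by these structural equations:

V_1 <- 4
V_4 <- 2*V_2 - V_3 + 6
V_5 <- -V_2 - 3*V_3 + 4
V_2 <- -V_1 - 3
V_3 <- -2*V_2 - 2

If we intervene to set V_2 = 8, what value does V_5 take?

50

do(V_2=8) replaces the equation V_2 <- -V_1 - 3 with the constant V_2 = 8.
V_3 = -2*V_2 - 2  [with V_2=8]  = -18
V_5 = -V_2 - 3*V_3 + 4  [with V_2=8, V_3=-18]  = 50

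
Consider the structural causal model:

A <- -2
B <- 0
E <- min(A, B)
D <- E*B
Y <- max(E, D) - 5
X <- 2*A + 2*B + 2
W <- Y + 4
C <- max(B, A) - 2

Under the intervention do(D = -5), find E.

-2

Under do(D=-5), the mechanism D <- E*B is discarded; D is fixed at -5.
Since E is not a descendant of the intervened variable, it is unaffected.
E = min(A, B)  [with A=-2, B=0]  = -2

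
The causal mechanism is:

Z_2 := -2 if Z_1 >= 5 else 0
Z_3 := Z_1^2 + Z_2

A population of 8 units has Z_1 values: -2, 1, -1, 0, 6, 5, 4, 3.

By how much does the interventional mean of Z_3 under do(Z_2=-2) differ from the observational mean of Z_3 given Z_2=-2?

-19

Every unit gets Z_2=-2 under the intervention. Z_3 values become 2, -1, -1, -2, 34, 23, 14, 7; E[Z_3|do(Z_2=-2)] = 9.5.
Conditioning on Z_2=-2 selects the 2 unit(s) with Z_1 ∈ {6, 5}. Their Z_3 values: 34, 23. Mean = 28.5.
Difference = 9.5 − 28.5 = -19.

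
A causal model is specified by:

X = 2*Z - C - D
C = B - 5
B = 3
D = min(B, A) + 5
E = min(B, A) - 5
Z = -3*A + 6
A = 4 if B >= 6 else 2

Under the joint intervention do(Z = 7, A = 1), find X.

Setting Z = 7, A = 1 by intervention discards those variables' equations.
D = min(B, A) + 5  [with B=3, A=1]  = 6
C = B - 5  [with B=3]  = -2
X = 2*Z - C - D  [with Z=7, C=-2, D=6]  = 10

10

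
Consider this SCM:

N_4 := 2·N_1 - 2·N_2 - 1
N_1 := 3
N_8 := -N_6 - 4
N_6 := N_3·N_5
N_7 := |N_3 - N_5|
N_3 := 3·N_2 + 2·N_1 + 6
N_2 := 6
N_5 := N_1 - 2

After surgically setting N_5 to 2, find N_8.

do(N_5=2) replaces the equation N_5 := N_1 - 2 with the constant N_5 = 2.
N_3 = 3·N_2 + 2·N_1 + 6  [with N_2=6, N_1=3]  = 30
N_6 = N_3·N_5  [with N_3=30, N_5=2]  = 60
N_8 = -N_6 - 4  [with N_6=60]  = -64

-64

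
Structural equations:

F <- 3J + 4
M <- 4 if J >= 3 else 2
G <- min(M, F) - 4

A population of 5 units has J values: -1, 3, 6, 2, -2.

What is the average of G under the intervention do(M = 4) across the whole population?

-1.8

The intervention sets M=4 in all 5 units regardless of J. Recomputing G per unit gives -3, 0, 0, 0, -6; average -1.8.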